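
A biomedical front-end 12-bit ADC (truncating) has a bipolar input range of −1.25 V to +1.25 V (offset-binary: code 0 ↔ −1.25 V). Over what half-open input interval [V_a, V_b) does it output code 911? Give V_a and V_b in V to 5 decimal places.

[-0.69397 V, -0.69336 V)

LSB = 2.5/2^12 = 0.610 mV.
V_a = V_low + 911·LSB = -0.69397 V; V_b = V_low + 912·LSB = -0.693359 V.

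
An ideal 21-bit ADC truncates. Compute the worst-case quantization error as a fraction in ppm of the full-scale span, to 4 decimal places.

Truncating → worst-case error = 1 LSB = V_FS/2^21, so 1e+06/2097152 = 0.476837 ppm of full scale.

0.4768 ppm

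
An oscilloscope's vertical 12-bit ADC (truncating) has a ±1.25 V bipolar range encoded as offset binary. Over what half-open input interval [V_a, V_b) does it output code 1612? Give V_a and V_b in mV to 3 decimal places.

LSB = 2.5/2^12 = 0.610 mV.
V_a = V_low + 1612·LSB = -0.266113 V; V_b = V_low + 1613·LSB = -0.265503 V.

[-266.113 mV, -265.503 mV)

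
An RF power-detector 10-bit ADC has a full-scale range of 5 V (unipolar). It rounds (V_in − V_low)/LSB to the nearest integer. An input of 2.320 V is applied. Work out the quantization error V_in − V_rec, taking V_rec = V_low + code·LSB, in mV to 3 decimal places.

LSB = 5/2^10 = 4.883 mV.
(2.320 − 0)/0.00488281 = 475.1360; round gives code 475.
V_rec = 0 + 475·0.00488281 = 2.3193359 V.
Difference: 0.000664063 V → 0.664 mV.

0.664 mV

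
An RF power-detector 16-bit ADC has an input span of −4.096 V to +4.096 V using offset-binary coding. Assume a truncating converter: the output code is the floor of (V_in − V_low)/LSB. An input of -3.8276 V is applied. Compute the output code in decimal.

code 2147

LSB = 8.192 V / 65536 = 125.00 µV.
(-3.8276 − (−4.096)) / 0.000125 = 2147.200 LSBs.
Floor → code 2147.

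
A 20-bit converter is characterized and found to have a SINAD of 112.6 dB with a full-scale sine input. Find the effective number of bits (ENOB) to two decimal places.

ENOB = (SINAD − 1.76) / 6.02 = (112.6 − 1.76)/6.02 = 18.412.

18.41 bits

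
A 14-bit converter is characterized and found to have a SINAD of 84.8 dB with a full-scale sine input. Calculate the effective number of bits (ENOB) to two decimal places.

ENOB = (SINAD − 1.76) / 6.02 = (84.8 − 1.76)/6.02 = 13.794.

13.79 bits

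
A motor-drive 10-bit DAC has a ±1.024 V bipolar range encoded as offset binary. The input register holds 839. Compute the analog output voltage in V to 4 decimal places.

0.6540 V

LSB = 2.048 V / 2^10 = 2.000 mV.
V_out = (−1.024) + 839 × 0.002 V = 0.654 V.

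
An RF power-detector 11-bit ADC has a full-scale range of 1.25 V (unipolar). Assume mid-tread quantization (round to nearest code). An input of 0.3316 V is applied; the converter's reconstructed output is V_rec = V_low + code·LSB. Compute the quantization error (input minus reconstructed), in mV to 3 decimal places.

0.179 mV

LSB = 1.25/2^11 = 0.610 mV.
Scaled input = 543.2934 LSBs, so code = 543.
V_rec = 0 + 543·0.000610352 = 0.3314209 V.
Difference: 0.000179102 V → 0.179 mV.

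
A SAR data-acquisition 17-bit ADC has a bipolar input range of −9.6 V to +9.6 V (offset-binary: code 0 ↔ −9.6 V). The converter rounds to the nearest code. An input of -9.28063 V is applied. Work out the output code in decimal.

LSB = 19.2 V / 131072 = 146.48 µV.
Input sits at 2180.233 steps above V_low.
round(2180.233) = 2180.

code 2180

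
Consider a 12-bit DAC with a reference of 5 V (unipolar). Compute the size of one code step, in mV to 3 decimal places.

Full-scale span = 5 V.
LSB = 5 / 2^12 = 5 / 4096 = 0.0012207 V = 1.221 mV.

1.221 mV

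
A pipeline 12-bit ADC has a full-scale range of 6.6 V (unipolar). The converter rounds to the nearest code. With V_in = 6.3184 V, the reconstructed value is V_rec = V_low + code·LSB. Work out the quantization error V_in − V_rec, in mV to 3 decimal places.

LSB = 6.6/2^12 = 1.611 mV.
Scaled input = 3921.2373 LSBs, so code = 3921.
Code 3921 maps back to 0 + 3921×0.00161133 V = 6.3180176 V.
Error = 6.3184 − 6.3180176 = 0.000382422 V = 0.382 mV.

0.382 mV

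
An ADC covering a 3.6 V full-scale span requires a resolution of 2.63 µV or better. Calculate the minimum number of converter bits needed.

21 bits

Number of steps required ≥ 3.6 V / 2.63 µV = 1368821.29.
Need 2^N ≥ 1368821.29; 2^20 = 1048576, 2^21 = 2097152.
Minimum N = 21.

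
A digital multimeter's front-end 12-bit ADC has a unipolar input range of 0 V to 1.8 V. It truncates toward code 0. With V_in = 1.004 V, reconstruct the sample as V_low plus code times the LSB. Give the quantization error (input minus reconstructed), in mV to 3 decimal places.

One LSB is 1.8 V / 4096 = 439.45 µV.
(V_in − V_low)/LSB = (1.004 − 0)/0.000439453 = 2284.6578 → code 2284 (floor).
Reconstructed: 1.0037109 V.
Error = 1.004 − 1.0037109 = 0.000289062 V = 0.289 mV.

0.289 mV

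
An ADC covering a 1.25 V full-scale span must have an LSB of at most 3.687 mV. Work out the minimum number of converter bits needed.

9 bits

Number of steps required ≥ 1.25 V / 3.687 mV = 339.03.
Need 2^N ≥ 339.03; 2^8 = 256, 2^9 = 512.
Minimum N = 9.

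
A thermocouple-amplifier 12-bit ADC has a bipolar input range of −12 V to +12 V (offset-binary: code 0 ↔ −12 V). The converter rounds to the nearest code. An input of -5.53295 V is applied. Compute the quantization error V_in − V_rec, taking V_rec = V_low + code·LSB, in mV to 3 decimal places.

One LSB is 24 V / 4096 = 5.859 mV.
Scaled input = 1103.7099 LSBs, so code = 1104.
Reconstructed: -5.53125 V.
Difference: -0.0017 V → -1.700 mV.

-1.700 mV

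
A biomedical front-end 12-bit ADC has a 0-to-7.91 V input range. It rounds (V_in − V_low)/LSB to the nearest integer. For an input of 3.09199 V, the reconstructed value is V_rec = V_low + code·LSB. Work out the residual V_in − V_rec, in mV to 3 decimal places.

One LSB is 7.91 V / 4096 = 1.931 mV.
Scaled input = 1601.1114 LSBs, so code = 1601.
Code 1601 maps back to 0 + 1601×0.00193115 V = 3.0917749 V.
V_in − V_rec = 0.000215098 V = 0.215 mV.

0.215 mV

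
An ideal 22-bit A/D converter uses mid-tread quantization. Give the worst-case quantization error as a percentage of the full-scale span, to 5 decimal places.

Rounding → worst-case error = ½ LSB = V_FS/2^23, so 100/8388608 = 1.19209e-05 % of full scale.

0.00001 %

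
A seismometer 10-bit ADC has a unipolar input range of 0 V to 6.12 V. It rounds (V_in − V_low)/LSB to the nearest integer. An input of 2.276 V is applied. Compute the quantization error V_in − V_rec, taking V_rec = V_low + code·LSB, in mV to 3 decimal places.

Step size: 6.12 V ÷ 2^10 = 5.977 mV.
Scaled input = 380.8209 LSBs, so code = 381.
Code 381 maps back to 0 + 381×0.00597656 V = 2.2770703 V.
V_in − V_rec = -0.00107031 V = -1.070 mV.

-1.070 mV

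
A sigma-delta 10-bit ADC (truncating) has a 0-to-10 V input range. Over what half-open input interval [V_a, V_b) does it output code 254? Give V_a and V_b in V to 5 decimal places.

LSB = 10/2^10 = 9.766 mV.
V_a = V_low + 254·LSB = 2.48047 V; V_b = V_low + 255·LSB = 2.49023 V.

[2.48047 V, 2.49023 V)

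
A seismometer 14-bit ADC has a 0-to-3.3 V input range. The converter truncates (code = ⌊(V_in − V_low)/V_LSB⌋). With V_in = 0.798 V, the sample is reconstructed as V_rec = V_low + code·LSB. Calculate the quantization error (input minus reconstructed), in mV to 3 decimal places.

LSB = 3.3/2^14 = 201.42 µV.
Scaled input = 3961.9491 LSBs, so code = 3961.
V_rec = 0 + 3961·0.000201416 = 0.79780884 V.
V_in − V_rec = 0.000191162 V = 0.191 mV.

0.191 mV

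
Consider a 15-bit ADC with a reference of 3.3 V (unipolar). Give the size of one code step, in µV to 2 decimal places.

100.71 µV

Full-scale span = 3.3 V.
LSB = 3.3 / 2^15 = 3.3 / 32768 = 0.000100708 V = 100.71 µV.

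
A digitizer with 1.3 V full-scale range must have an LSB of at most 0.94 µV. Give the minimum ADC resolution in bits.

21 bits

Number of steps required ≥ 1.3 V / 0.94 µV = 1382978.72.
Need 2^N ≥ 1382978.72; 2^20 = 1048576, 2^21 = 2097152.
Minimum N = 21.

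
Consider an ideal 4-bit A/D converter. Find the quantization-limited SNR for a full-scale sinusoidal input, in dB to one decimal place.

25.8 dB

SNR ≈ 6.02·N + 1.76 dB = 6.02·4 + 1.76 = 25.84 dB.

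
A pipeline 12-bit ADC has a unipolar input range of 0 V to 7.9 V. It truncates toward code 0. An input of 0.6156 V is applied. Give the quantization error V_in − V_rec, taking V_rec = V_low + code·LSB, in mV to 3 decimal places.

0.341 mV

Step size: 7.9 V ÷ 2^12 = 1.929 mV.
(V_in − V_low)/LSB = (0.6156 − 0)/0.00192871 = 319.1769 → code 319 (floor).
Reconstructed: 0.61525879 V.
Error = 0.6156 − 0.61525879 = 0.000341211 V = 0.341 mV.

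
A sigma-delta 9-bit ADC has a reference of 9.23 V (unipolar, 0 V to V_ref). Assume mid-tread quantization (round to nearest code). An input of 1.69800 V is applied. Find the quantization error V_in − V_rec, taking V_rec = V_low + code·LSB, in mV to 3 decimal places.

3.430 mV

One LSB is 9.23 V / 512 = 18.027 mV.
(V_in − V_low)/LSB = (1.69800 − 0)/0.0180273 = 94.1902 → code 94 (round).
V_rec = 0 + 94·0.0180273 = 1.6945703 V.
Difference: 0.00342969 V → 3.430 mV.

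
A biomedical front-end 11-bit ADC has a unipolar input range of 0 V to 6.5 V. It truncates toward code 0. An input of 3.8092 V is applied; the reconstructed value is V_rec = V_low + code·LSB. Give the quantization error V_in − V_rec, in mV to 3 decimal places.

One LSB is 6.5 V / 2048 = 3.174 mV.
Scaled input = 1200.1910 LSBs, so code = 1200.
V_rec = 0 + 1200·0.00317383 = 3.8085938 V.
V_in − V_rec = 0.00060625 V = 0.606 mV.

0.606 mV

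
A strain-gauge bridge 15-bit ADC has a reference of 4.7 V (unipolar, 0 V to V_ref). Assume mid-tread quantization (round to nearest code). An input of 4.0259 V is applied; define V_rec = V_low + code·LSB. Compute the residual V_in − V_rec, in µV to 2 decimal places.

LSB = 4.7/2^15 = 143.43 µV.
Scaled input = 28068.2322 LSBs, so code = 28068.
Code 28068 maps back to 0 + 28068×0.000143433 V = 4.0258667 V.
Error = 4.0259 − 4.0258667 = 3.33008e-05 V = 33.30 µV.

33.30 µV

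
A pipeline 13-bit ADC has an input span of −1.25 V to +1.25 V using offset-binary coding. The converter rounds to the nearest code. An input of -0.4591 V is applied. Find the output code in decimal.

code 2592

LSB = 2.5 V / 8192 = 305.18 µV.
(-0.4591 − (−1.25)) / 0.000305176 = 2591.621 LSBs.
Round → code 2592.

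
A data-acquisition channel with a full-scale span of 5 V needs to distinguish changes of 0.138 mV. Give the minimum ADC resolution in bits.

16 bits

Number of steps required ≥ 5 V / 0.138 mV = 36231.88.
Need 2^N ≥ 36231.88; 2^15 = 32768, 2^16 = 65536.
Minimum N = 16.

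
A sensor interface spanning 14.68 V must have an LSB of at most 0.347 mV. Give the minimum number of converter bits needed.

16 bits

Number of steps required ≥ 14.68 V / 0.347 mV = 42305.48.
Need 2^N ≥ 42305.48; 2^15 = 32768, 2^16 = 65536.
Minimum N = 16.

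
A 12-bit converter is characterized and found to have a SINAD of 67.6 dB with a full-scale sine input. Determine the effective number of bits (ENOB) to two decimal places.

ENOB = (SINAD − 1.76) / 6.02 = (67.6 − 1.76)/6.02 = 10.937.

10.94 bits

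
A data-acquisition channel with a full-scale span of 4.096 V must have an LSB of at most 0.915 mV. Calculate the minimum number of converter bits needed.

13 bits

Number of steps required ≥ 4.096 V / 0.915 mV = 4476.50.
Need 2^N ≥ 4476.50; 2^12 = 4096, 2^13 = 8192.
Minimum N = 13.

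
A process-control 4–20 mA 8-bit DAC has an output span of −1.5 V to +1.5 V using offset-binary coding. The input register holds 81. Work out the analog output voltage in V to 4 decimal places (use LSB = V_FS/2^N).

-0.5508 V

LSB = 3 V / 2^8 = 11.719 mV.
V_out = (−1.5) + 81 × 0.0117188 V = -0.550781 V.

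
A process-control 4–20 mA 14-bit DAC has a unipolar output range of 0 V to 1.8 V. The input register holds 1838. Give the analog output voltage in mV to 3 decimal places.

LSB = 1.8 V / 2^14 = 109.86 µV.
V_out = 0 + 1838 × 0.000109863 V = 0.201929 V.
= 201.929 mV.

201.929 mV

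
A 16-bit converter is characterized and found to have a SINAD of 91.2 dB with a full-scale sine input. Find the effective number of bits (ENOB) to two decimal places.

ENOB = (SINAD − 1.76) / 6.02 = (91.2 − 1.76)/6.02 = 14.857.

14.86 bits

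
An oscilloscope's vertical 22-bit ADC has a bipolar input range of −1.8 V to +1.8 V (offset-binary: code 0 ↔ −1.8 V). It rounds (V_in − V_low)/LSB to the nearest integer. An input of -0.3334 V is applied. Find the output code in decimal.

LSB = 3.6 V / 4194304 = 0.86 µV.
(V_in − V_low)/LSB = (-0.3334 − (−1.8)) / 8.58307e-07 = 1708712.846.
So the output code is 1708713.

code 1708713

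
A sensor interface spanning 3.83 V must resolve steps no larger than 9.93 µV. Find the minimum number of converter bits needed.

Number of steps required ≥ 3.83 V / 9.93 µV = 385699.90.
Need 2^N ≥ 385699.90; 2^18 = 262144, 2^19 = 524288.
Minimum N = 19.

19 bits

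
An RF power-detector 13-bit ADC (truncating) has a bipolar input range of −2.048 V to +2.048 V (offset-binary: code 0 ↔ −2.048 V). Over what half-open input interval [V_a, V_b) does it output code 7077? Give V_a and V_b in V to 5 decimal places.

LSB = 4.096/2^13 = 0.500 mV.
V_a = V_low + 7077·LSB = 1.4905 V; V_b = V_low + 7078·LSB = 1.491 V.

[1.49050 V, 1.49100 V)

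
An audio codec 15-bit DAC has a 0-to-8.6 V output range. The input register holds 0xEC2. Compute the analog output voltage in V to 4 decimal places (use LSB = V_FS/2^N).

0.9915 V

LSB = 8.6 V / 2^15 = 262.45 µV.
Code 0xEC2 = 3778 decimal.
V_out = 0 + 3778 × 0.000262451 V = 0.991541 V.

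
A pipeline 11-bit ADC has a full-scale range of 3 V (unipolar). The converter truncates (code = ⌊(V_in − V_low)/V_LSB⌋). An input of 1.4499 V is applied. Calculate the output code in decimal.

With 2048 levels over 3 V, one step is 1.465 mV.
Input sits at 989.798 steps above V_low.
⌊·⌋(989.798) = 989.

code 989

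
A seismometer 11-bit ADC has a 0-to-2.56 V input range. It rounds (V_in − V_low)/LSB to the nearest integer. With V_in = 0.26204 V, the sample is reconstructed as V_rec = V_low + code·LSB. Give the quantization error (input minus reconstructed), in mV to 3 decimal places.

-0.460 mV

LSB = 2.56/2^11 = 1.250 mV.
(V_in − V_low)/LSB = (0.26204 − 0)/0.00125 = 209.6320 → code 210 (round).
Reconstructed: 0.2625 V.
Error = 0.26204 − 0.2625 = -0.00046 V = -0.460 mV.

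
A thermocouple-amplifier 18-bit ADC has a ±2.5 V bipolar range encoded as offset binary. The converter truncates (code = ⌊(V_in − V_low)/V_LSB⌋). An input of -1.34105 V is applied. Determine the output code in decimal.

code 60762

With 262144 levels over 5 V, one step is 19.07 µV.
(V_in − V_low)/LSB = (-1.34105 − (−2.5)) / 1.90735e-05 = 60762.358.
⌊·⌋(60762.358) = 60762.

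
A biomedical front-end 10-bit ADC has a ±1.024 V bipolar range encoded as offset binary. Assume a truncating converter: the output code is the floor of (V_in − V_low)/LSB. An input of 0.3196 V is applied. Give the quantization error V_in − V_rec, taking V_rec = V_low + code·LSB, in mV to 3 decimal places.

1.600 mV

One LSB is 2.048 V / 1024 = 2.000 mV.
(V_in − V_low)/LSB = (0.3196 − (−1.024))/0.002 = 671.8000 → code 671 (floor).
Code 671 maps back to (−1.024) + 671×0.002 V = 0.318 V.
V_in − V_rec = 0.0016 V = 1.600 mV.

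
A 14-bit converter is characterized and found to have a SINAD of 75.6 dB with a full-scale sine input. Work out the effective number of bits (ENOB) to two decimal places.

ENOB = (SINAD − 1.76) / 6.02 = (75.6 − 1.76)/6.02 = 12.266.

12.27 bits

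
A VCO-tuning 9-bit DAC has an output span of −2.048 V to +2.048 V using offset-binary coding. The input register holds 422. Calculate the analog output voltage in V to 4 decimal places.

LSB = 4.096 V / 2^9 = 8.000 mV.
V_out = (−2.048) + 422 × 0.008 V = 1.328 V.

1.3280 V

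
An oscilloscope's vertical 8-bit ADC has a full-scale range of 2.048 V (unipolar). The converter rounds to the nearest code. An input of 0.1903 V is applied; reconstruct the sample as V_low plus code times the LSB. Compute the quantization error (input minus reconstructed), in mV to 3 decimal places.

LSB = 2.048/2^8 = 8.000 mV.
Scaled input = 23.7875 LSBs, so code = 24.
V_rec = 0 + 24·0.008 = 0.192 V.
Difference: -0.0017 V → -1.700 mV.

-1.700 mV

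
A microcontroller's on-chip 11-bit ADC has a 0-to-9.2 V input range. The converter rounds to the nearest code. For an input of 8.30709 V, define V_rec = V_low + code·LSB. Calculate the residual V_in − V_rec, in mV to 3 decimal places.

One LSB is 9.2 V / 2048 = 4.492 mV.
(V_in − V_low)/LSB = (8.30709 − 0)/0.00449219 = 1849.2305 → code 1849 (round).
Code 1849 maps back to 0 + 1849×0.00449219 V = 8.3060547 V.
Difference: 0.00103531 V → 1.035 mV.

1.035 mV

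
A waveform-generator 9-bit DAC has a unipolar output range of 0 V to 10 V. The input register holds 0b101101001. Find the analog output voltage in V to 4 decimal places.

LSB = 10 V / 2^9 = 19.531 mV.
Code 0b101101001 = 361 decimal.
V_out = 0 + 361 × 0.0195312 V = 7.05078 V.

7.0508 V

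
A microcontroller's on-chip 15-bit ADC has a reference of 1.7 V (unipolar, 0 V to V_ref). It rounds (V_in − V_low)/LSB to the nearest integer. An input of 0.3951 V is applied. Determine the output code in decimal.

code 7616

Full-scale span = 1.7 V; LSB = 1.7/2^15 = 51.88 µV.
Input sits at 7615.669 steps above V_low.
Round → code 7616.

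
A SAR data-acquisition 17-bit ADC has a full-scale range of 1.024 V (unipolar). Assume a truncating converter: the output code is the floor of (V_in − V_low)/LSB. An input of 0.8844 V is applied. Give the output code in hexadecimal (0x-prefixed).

With 131072 levels over 1.024 V, one step is 7.81 µV.
Input sits at 113203.200 steps above V_low.
Floor → code 113203.
In hexadecimal (0x-prefixed): 0x1BA33.

code 0x1BA33 (decimal 113203)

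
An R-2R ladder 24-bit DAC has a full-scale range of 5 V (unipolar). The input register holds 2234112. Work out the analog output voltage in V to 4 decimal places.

LSB = 5 V / 2^24 = 0.30 µV.
V_out = 0 + 2234112 × 2.98023e-07 V = 0.665817 V.

0.6658 V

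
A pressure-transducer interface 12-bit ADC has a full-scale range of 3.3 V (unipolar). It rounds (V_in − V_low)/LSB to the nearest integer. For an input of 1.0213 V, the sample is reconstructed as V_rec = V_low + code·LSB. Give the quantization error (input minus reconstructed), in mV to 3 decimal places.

Step size: 3.3 V ÷ 2^12 = 0.806 mV.
Scaled input = 1267.6499 LSBs, so code = 1268.
Code 1268 maps back to 0 + 1268×0.000805664 V = 1.021582 V.
Difference: -0.000282031 V → -0.282 mV.

-0.282 mV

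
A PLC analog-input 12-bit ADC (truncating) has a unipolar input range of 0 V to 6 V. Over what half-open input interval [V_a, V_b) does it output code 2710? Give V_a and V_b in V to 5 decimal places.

[3.96973 V, 3.97119 V)

LSB = 6/2^12 = 1.465 mV.
V_a = V_low + 2710·LSB = 3.96973 V; V_b = V_low + 2711·LSB = 3.97119 V.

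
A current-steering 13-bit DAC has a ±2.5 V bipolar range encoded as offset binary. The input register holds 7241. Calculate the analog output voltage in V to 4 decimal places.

1.9196 V

LSB = 5 V / 2^13 = 0.610 mV.
V_out = (−2.5) + 7241 × 0.000610352 V = 1.91956 V.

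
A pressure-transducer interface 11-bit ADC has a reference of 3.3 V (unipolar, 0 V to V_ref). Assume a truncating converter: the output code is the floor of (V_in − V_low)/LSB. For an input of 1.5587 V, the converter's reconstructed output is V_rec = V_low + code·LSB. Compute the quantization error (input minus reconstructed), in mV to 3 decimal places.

0.546 mV

LSB = 3.3/2^11 = 1.611 mV.
Scaled input = 967.3387 LSBs, so code = 967.
Reconstructed: 1.5581543 V.
V_in − V_rec = 0.000545703 V = 0.546 mV.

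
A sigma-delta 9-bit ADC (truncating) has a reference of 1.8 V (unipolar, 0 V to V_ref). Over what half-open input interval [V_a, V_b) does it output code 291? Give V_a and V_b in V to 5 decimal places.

LSB = 1.8/2^9 = 3.516 mV.
V_a = V_low + 291·LSB = 1.02305 V; V_b = V_low + 292·LSB = 1.02656 V.

[1.02305 V, 1.02656 V)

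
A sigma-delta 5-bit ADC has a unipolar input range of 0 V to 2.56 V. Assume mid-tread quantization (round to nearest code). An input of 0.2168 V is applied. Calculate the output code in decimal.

code 3

LSB = 2.56 V / 32 = 80.000 mV.
(0.2168 − 0) / 0.08 = 2.710 LSBs.
Round → code 3.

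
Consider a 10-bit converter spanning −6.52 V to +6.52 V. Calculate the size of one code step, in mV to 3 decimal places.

Full-scale span = 13.04 V.
LSB = 13.04 / 2^10 = 13.04 / 1024 = 0.0127344 V = 12.734 mV.

12.734 mV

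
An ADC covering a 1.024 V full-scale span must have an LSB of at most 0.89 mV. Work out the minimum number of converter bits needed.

Number of steps required ≥ 1.024 V / 0.89 mV = 1150.56.
Need 2^N ≥ 1150.56; 2^10 = 1024, 2^11 = 2048.
Minimum N = 11.

11 bits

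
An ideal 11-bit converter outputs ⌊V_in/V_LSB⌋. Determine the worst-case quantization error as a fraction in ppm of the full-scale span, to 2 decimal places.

Truncating → worst-case error = 1 LSB = V_FS/2^11, so 1e+06/2048 = 488.281 ppm of full scale.

488.28 ppm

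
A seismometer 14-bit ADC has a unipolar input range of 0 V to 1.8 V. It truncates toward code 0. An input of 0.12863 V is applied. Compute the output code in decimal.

code 1170

Full-scale span = 1.8 V; LSB = 1.8/2^14 = 109.86 µV.
Input sits at 1170.819 steps above V_low.
⌊·⌋(1170.819) = 1170.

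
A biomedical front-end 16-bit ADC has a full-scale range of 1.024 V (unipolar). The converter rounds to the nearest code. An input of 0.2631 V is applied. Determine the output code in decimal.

code 16838

LSB = 1.024 V / 65536 = 15.62 µV.
Input sits at 16838.400 steps above V_low.
Round → code 16838.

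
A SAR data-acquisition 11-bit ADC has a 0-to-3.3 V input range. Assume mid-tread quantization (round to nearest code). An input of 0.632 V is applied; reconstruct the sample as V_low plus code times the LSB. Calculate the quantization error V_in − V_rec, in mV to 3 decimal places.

0.359 mV

Step size: 3.3 V ÷ 2^11 = 1.611 mV.
(0.632 − 0)/0.00161133 = 392.2230; round gives code 392.
V_rec = 0 + 392·0.00161133 = 0.63164062 V.
Difference: 0.000359375 V → 0.359 mV.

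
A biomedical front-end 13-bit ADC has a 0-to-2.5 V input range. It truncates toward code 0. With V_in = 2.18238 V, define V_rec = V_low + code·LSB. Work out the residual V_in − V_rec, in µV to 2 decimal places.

Step size: 2.5 V ÷ 2^13 = 305.18 µV.
(V_in − V_low)/LSB = (2.18238 − 0)/0.000305176 = 7151.2228 → code 7151 (floor).
V_rec = 0 + 7151·0.000305176 = 2.182312 V.
V_in − V_rec = 6.79883e-05 V = 67.99 µV.

67.99 µV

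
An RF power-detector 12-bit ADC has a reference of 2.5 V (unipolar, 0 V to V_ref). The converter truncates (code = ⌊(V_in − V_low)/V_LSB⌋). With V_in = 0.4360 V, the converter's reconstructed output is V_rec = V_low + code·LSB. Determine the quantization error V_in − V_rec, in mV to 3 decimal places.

0.209 mV

One LSB is 2.5 V / 4096 = 0.610 mV.
(V_in − V_low)/LSB = (0.4360 − 0)/0.000610352 = 714.3424 → code 714 (floor).
V_rec = 0 + 714·0.000610352 = 0.43579102 V.
Error = 0.4360 − 0.43579102 = 0.000208984 V = 0.209 mV.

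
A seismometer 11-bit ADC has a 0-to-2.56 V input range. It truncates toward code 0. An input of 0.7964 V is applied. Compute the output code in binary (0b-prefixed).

code 0b1001111101 (decimal 637)

Full-scale span = 2.56 V; LSB = 2.56/2^11 = 1.250 mV.
(V_in − V_low)/LSB = (0.7964 − 0) / 0.00125 = 637.120.
⌊·⌋(637.120) = 637.
In binary (0b-prefixed): 0b1001111101.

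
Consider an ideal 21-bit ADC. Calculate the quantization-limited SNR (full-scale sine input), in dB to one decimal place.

SNR ≈ 6.02·N + 1.76 dB = 6.02·21 + 1.76 = 128.18 dB.

128.2 dB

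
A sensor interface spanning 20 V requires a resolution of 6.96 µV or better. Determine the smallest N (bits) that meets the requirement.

22 bits

Number of steps required ≥ 20 V / 6.96 µV = 2873563.22.
Need 2^N ≥ 2873563.22; 2^21 = 2097152, 2^22 = 4194304.
Minimum N = 22.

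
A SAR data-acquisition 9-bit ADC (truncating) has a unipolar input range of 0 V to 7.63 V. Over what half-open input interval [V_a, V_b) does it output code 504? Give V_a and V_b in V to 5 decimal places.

LSB = 7.63/2^9 = 14.902 mV.
V_a = V_low + 504·LSB = 7.51078 V; V_b = V_low + 505·LSB = 7.52568 V.

[7.51078 V, 7.52568 V)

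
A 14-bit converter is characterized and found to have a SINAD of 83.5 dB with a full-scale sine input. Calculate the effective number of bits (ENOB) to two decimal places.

ENOB = (SINAD − 1.76) / 6.02 = (83.5 − 1.76)/6.02 = 13.578.

13.58 bits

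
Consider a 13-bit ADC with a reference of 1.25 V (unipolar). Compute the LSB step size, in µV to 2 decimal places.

152.59 µV

Full-scale span = 1.25 V.
LSB = 1.25 / 2^13 = 1.25 / 8192 = 0.000152588 V = 152.59 µV.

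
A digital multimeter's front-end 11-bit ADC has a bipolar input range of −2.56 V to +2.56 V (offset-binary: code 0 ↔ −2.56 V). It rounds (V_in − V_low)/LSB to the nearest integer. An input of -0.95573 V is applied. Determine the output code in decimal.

code 642

With 2048 levels over 5.12 V, one step is 2.500 mV.
(-0.95573 − (−2.56)) / 0.0025 = 641.708 LSBs.
round(641.708) = 642.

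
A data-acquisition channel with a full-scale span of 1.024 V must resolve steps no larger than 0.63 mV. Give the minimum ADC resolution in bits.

11 bits

Number of steps required ≥ 1.024 V / 0.63 mV = 1625.40.
Need 2^N ≥ 1625.40; 2^10 = 1024, 2^11 = 2048.
Minimum N = 11.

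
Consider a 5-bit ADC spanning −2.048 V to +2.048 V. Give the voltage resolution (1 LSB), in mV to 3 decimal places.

Full-scale span = 4.096 V.
LSB = 4.096 / 2^5 = 4.096 / 32 = 0.128 V = 128.000 mV.

128.000 mV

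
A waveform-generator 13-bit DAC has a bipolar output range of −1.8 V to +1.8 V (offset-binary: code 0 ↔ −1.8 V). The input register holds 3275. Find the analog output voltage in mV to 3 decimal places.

-360.791 mV

LSB = 3.6 V / 2^13 = 439.45 µV.
V_out = (−1.8) + 3275 × 0.000439453 V = -0.360791 V.
= -360.791 mV.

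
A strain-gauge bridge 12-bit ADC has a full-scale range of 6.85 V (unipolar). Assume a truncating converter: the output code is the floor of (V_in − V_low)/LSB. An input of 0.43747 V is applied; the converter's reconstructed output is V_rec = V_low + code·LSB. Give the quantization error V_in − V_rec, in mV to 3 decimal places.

One LSB is 6.85 V / 4096 = 1.672 mV.
Scaled input = 261.5879 LSBs, so code = 261.
V_rec = 0 + 261·0.00167236 = 0.43648682 V.
Error = 0.43747 − 0.43648682 = 0.000983184 V = 0.983 mV.

0.983 mV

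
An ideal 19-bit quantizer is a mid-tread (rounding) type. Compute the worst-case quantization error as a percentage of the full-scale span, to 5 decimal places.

0.00010 %

Rounding → worst-case error = ½ LSB = V_FS/2^20, so 100/1048576 = 9.53674e-05 % of full scale.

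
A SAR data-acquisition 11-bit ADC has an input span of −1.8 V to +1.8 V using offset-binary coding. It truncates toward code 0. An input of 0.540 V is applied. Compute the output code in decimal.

Full-scale span = 3.6 V; LSB = 3.6/2^11 = 1.758 mV.
(V_in − V_low)/LSB = (0.540 − (−1.8)) / 0.00175781 = 1331.200.
So the output code is 1331.

code 1331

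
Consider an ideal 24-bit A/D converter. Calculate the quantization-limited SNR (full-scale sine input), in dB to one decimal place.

146.2 dB

SNR ≈ 6.02·N + 1.76 dB = 6.02·24 + 1.76 = 146.24 dB.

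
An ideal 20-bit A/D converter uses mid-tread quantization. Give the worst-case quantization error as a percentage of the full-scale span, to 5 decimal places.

Rounding → worst-case error = ½ LSB = V_FS/2^21, so 100/2097152 = 4.76837e-05 % of full scale.

0.00005 %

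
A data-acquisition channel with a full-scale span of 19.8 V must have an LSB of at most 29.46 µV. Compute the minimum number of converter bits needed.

20 bits

Number of steps required ≥ 19.8 V / 29.46 µV = 672097.76.
Need 2^N ≥ 672097.76; 2^19 = 524288, 2^20 = 1048576.
Minimum N = 20.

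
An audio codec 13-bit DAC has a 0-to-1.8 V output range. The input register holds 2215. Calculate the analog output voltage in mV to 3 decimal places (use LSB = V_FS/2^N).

486.694 mV

LSB = 1.8 V / 2^13 = 219.73 µV.
V_out = 0 + 2215 × 0.000219727 V = 0.486694 V.
= 486.694 mV.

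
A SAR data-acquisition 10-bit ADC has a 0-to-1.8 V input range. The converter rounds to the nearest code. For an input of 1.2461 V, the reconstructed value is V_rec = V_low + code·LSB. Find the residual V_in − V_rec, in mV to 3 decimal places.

Step size: 1.8 V ÷ 2^10 = 1.758 mV.
(V_in − V_low)/LSB = (1.2461 − 0)/0.00175781 = 708.8924 → code 709 (round).
V_rec = 0 + 709·0.00175781 = 1.2462891 V.
Difference: -0.000189062 V → -0.189 mV.

-0.189 mV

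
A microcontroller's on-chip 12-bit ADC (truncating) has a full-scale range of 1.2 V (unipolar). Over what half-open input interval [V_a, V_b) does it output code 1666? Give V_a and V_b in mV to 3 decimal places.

LSB = 1.2/2^12 = 292.97 µV.
V_a = V_low + 1666·LSB = 0.488086 V; V_b = V_low + 1667·LSB = 0.488379 V.

[488.086 mV, 488.379 mV)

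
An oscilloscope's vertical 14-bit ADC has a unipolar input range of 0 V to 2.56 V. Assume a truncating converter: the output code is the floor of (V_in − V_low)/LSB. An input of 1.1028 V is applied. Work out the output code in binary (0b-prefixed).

code 0b1101110010001 (decimal 7057)

LSB = 2.56 V / 16384 = 156.25 µV.
(V_in − V_low)/LSB = (1.1028 − 0) / 0.00015625 = 7057.920.
⌊·⌋(7057.920) = 7057.
In binary (0b-prefixed): 0b1101110010001.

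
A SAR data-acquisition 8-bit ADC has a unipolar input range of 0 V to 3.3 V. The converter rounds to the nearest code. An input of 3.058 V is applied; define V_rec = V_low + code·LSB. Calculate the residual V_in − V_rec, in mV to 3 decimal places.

2.922 mV

One LSB is 3.3 V / 256 = 12.891 mV.
(3.058 − 0)/0.0128906 = 237.2267; round gives code 237.
Code 237 maps back to 0 + 237×0.0128906 V = 3.0550781 V.
V_in − V_rec = 0.00292187 V = 2.922 mV.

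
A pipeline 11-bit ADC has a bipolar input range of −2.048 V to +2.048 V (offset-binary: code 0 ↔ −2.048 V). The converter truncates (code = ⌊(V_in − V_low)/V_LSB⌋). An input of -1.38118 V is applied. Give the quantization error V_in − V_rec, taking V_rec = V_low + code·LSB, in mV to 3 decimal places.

LSB = 4.096/2^11 = 2.000 mV.
(-1.38118 − (−2.048))/0.002 = 333.4100; ⌊·⌋ gives code 333.
Reconstructed: -1.382 V.
V_in − V_rec = 0.00082 V = 0.820 mV.

0.820 mV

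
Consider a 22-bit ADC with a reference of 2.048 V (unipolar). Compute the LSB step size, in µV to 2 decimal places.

0.49 µV

Full-scale span = 2.048 V.
LSB = 2.048 / 2^22 = 2.048 / 4194304 = 4.88281e-07 V = 0.49 µV.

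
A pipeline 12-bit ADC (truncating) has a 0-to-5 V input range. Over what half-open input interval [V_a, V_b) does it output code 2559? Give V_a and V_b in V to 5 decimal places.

[3.12378 V, 3.12500 V)

LSB = 5/2^12 = 1.221 mV.
V_a = V_low + 2559·LSB = 3.12378 V; V_b = V_low + 2560·LSB = 3.125 V.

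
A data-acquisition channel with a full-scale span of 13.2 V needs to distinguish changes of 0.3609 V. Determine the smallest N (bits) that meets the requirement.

Number of steps required ≥ 13.2 V / 0.3609 V = 36.58.
Need 2^N ≥ 36.58; 2^5 = 32, 2^6 = 64.
Minimum N = 6.

6 bits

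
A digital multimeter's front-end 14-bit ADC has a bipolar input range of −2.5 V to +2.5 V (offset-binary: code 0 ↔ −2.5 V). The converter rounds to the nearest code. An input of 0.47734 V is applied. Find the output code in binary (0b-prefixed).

Full-scale span = 5 V; LSB = 5/2^14 = 305.18 µV.
Input sits at 9756.148 steps above V_low.
So the output code is 9756.
In binary (0b-prefixed): 0b10011000011100.

code 0b10011000011100 (decimal 9756)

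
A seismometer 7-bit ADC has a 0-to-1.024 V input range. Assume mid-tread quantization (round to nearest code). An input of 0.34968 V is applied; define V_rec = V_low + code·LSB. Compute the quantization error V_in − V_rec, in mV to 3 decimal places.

-2.320 mV

One LSB is 1.024 V / 128 = 8.000 mV.
(V_in − V_low)/LSB = (0.34968 − 0)/0.008 = 43.7100 → code 44 (round).
Code 44 maps back to 0 + 44×0.008 V = 0.352 V.
Difference: -0.00232 V → -2.320 mV.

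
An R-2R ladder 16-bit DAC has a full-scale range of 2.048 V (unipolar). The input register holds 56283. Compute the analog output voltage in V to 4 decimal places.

1.7588 V

LSB = 2.048 V / 2^16 = 31.25 µV.
V_out = 0 + 56283 × 3.125e-05 V = 1.75884 V.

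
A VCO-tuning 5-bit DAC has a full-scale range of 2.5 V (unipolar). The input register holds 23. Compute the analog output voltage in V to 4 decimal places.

1.7969 V

LSB = 2.5 V / 2^5 = 78.125 mV.
V_out = 0 + 23 × 0.078125 V = 1.79688 V.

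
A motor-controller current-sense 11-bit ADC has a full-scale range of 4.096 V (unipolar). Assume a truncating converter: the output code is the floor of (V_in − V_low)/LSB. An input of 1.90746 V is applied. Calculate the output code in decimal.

With 2048 levels over 4.096 V, one step is 2.000 mV.
Input sits at 953.730 steps above V_low.
So the output code is 953.

code 953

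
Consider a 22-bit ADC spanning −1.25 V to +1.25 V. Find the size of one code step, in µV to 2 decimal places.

0.60 µV

Full-scale span = 2.5 V.
LSB = 2.5 / 2^22 = 2.5 / 4194304 = 5.96046e-07 V = 0.60 µV.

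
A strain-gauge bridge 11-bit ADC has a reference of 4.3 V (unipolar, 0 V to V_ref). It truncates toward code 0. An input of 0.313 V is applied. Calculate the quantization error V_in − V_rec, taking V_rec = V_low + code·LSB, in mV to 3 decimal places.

LSB = 4.3/2^11 = 2.100 mV.
Scaled input = 149.0753 LSBs, so code = 149.
Reconstructed: 0.3128418 V.
V_in − V_rec = 0.000158203 V = 0.158 mV.

0.158 mV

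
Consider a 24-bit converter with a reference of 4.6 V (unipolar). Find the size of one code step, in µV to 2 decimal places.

Full-scale span = 4.6 V.
LSB = 4.6 / 2^24 = 4.6 / 16777216 = 2.74181e-07 V = 0.27 µV.

0.27 µV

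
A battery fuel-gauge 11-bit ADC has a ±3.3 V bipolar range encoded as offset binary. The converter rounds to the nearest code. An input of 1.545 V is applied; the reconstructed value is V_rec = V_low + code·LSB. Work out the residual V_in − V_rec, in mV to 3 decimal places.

One LSB is 6.6 V / 2048 = 3.223 mV.
(V_in − V_low)/LSB = (1.545 − (−3.3))/0.00322266 = 1503.4182 → code 1503 (round).
Reconstructed: 1.5436523 V.
V_in − V_rec = 0.00134766 V = 1.348 mV.

1.348 mV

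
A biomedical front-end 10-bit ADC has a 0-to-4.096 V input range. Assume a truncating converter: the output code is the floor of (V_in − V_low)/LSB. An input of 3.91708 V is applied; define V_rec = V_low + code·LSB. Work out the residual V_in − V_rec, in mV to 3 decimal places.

One LSB is 4.096 V / 1024 = 4.000 mV.
Scaled input = 979.2700 LSBs, so code = 979.
Reconstructed: 3.916 V.
V_in − V_rec = 0.00108 V = 1.080 mV.

1.080 mV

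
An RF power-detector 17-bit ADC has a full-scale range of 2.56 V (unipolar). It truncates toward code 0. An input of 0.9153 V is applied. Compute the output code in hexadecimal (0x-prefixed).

Full-scale span = 2.56 V; LSB = 2.56/2^17 = 19.53 µV.
Input sits at 46863.360 steps above V_low.
So the output code is 46863.
In hexadecimal (0x-prefixed): 0xB70F.

code 0xB70F (decimal 46863)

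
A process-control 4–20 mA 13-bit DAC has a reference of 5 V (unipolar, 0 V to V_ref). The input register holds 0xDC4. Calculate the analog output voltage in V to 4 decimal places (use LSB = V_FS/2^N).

LSB = 5 V / 2^13 = 0.610 mV.
Code 0xDC4 = 3524 decimal.
V_out = 0 + 3524 × 0.000610352 V = 2.15088 V.

2.1509 V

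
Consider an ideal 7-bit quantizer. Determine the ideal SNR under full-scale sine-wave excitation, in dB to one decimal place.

43.9 dB

SNR ≈ 6.02·N + 1.76 dB = 6.02·7 + 1.76 = 43.90 dB.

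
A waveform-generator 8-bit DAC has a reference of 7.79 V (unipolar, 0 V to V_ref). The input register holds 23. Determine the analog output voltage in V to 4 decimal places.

LSB = 7.79 V / 2^8 = 30.430 mV.
V_out = 0 + 23 × 0.0304297 V = 0.699883 V.

0.6999 V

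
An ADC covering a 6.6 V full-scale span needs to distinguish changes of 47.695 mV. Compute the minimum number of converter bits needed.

8 bits

Number of steps required ≥ 6.6 V / 47.695 mV = 138.38.
Need 2^N ≥ 138.38; 2^7 = 128, 2^8 = 256.
Minimum N = 8.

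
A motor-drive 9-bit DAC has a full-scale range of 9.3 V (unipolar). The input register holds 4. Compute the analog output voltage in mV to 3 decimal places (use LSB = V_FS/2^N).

72.656 mV

LSB = 9.3 V / 2^9 = 18.164 mV.
V_out = 0 + 4 × 0.0181641 V = 0.0726563 V.
= 72.656 mV.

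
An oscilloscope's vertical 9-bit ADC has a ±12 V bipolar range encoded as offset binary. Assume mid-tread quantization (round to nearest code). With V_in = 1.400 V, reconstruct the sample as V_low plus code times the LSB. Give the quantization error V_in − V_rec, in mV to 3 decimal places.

Step size: 24 V ÷ 2^9 = 46.875 mV.
(V_in − V_low)/LSB = (1.400 − (−12))/0.046875 = 285.8667 → code 286 (round).
V_rec = (−12) + 286·0.046875 = 1.40625 V.
Error = 1.400 − 1.40625 = -0.00625 V = -6.250 mV.

-6.250 mV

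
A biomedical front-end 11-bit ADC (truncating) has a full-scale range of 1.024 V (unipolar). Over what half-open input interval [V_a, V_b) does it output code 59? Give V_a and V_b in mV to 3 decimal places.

[29.500 mV, 30.000 mV)

LSB = 1.024/2^11 = 0.500 mV.
V_a = V_low + 59·LSB = 0.0295 V; V_b = V_low + 60·LSB = 0.03 V.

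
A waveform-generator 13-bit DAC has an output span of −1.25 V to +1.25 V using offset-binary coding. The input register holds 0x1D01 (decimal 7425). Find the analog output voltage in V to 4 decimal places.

LSB = 2.5 V / 2^13 = 305.18 µV.
Code 0x1D01 = 7425 decimal.
V_out = (−1.25) + 7425 × 0.000305176 V = 1.01593 V.

1.0159 V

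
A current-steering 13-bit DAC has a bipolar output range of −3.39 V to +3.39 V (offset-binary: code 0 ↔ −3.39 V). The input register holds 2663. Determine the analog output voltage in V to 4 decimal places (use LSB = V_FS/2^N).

LSB = 6.78 V / 2^13 = 0.828 mV.
V_out = (−3.39) + 2663 × 0.000827637 V = -1.186 V.

-1.1860 V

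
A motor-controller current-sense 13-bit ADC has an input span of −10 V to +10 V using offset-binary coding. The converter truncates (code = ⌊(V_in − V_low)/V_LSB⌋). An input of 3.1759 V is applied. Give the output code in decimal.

Full-scale span = 20 V; LSB = 20/2^13 = 2.441 mV.
(3.1759 − (−10)) / 0.00244141 = 5396.849 LSBs.
Floor → code 5396.

code 5396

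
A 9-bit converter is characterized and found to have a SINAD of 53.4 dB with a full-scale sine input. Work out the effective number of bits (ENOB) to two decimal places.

8.58 bits

ENOB = (SINAD − 1.76) / 6.02 = (53.4 − 1.76)/6.02 = 8.578.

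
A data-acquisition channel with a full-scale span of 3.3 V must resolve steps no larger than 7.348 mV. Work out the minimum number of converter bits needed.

Number of steps required ≥ 3.3 V / 7.348 mV = 449.10.
Need 2^N ≥ 449.10; 2^8 = 256, 2^9 = 512.
Minimum N = 9.

9 bits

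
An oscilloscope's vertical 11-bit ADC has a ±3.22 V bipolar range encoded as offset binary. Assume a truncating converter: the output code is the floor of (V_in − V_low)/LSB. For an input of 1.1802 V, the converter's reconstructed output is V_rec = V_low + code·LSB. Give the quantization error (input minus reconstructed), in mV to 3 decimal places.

LSB = 6.44/2^11 = 3.145 mV.
(1.1802 − (−3.22))/0.00314453 = 1399.3183; ⌊·⌋ gives code 1399.
V_rec = (−3.22) + 1399·0.00314453 = 1.1791992 V.
Difference: 0.00100078 V → 1.001 mV.

1.001 mV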